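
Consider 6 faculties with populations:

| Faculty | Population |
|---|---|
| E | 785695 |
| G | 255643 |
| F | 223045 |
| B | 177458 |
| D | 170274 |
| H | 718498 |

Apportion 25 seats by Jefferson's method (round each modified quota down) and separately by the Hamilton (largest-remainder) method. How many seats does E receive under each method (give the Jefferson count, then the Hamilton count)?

9 and 8

Jefferson: E 9, G 3, F 2, B 2, D 1, H 8.
Hamilton: E 8, G 3, F 2, B 2, D 2, H 8.
E gets 9 under Jefferson and 8 under Hamilton.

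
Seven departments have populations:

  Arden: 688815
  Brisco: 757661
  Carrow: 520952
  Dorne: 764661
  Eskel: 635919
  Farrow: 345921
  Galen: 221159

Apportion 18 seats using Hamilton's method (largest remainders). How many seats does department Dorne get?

4

Standard divisor: 3935088 ÷ 18 = 218616.
Standard quotas: Arden 3.1508, Brisco 3.4657, Carrow 2.3830, Dorne 3.4977, Eskel 2.9088, Farrow 1.5823, Galen 1.0116.
Lower quotas: Arden 3, Brisco 3, Carrow 2, Dorne 3, Eskel 2, Farrow 1, Galen 1 (sum 15, leaving 3 seats).
Remainders in descending order: Eskel 0.9088, Farrow 0.5823, Dorne 0.4977, Brisco 0.4657, Carrow 0.3830, Arden 0.1508, Galen 0.0116.
The surplus seats go to Eskel, Farrow, Dorne.
Dorne receives 4.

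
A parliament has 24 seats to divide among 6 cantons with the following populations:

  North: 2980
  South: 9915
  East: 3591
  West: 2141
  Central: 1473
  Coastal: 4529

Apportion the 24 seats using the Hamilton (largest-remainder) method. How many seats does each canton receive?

Total 24629; standard divisor 24629/24 ≈ 1026.208.
Standard quotas: North 2.9039, South 9.6618, East 3.4993, West 2.0863, Central 1.4354, Coastal 4.4133.
Lower quotas: North 2, South 9, East 3, West 2, Central 1, Coastal 4 (sum 21, leaving 3 seats).
Remainders in descending order: North 0.9039, South 0.6618, East 0.4993, Central 0.4354, Coastal 0.4133, West 0.0863.
The surplus seats go to North, South, East.

North: 3, South: 10, East: 4, West: 2, Central: 1, Coastal: 4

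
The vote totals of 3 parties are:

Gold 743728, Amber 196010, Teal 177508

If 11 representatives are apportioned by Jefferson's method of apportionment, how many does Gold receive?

8

Standard divisor 1117246/11 ≈ 101567.818; standard quotas: Gold 7.322, Amber 1.930, Teal 1.748.
Rounding down gives 7, 1, 1 = 9 seats, so the divisor must be adjusted.
With modified divisor 90900: modified quotas Gold 8.182, Amber 2.156, Teal 1.953.
Rounding down: Gold 8, Amber 2, Teal 1 (total 11).
Gold receives 8.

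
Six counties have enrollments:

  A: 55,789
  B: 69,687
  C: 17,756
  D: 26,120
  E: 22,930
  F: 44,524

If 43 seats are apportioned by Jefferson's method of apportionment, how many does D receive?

Standard divisor 236806/43 ≈ 5507.116; standard quotas: A 10.130, B 12.654, C 3.224, D 4.743, E 4.164, F 8.085.
Rounding down gives 10, 12, 3, 4, 4, 8 = 41 seats, so the divisor must be adjusted.
With modified divisor 5100: modified quotas A 10.939, B 13.664, C 3.482, D 5.122, E 4.496, F 8.730.
Rounding down: A 10, B 13, C 3, D 5, E 4, F 8 (total 43).
D receives 5.

5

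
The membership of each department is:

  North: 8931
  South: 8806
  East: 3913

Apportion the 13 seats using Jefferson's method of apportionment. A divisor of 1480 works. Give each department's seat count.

With modified divisor 1480: modified quotas North 6.034, South 5.950, East 2.644.
Rounding down: North 6, South 5, East 2 (total 13).

North=6; South=5; East=2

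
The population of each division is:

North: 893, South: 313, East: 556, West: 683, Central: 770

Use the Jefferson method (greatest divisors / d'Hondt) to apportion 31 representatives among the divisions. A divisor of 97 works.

With modified divisor 97: modified quotas North 9.206, South 3.227, East 5.732, West 7.041, Central 7.938.
Rounding down: North 9, South 3, East 5, West 7, Central 7 (total 31).

North 9; South 3; East 5; West 7; Central 7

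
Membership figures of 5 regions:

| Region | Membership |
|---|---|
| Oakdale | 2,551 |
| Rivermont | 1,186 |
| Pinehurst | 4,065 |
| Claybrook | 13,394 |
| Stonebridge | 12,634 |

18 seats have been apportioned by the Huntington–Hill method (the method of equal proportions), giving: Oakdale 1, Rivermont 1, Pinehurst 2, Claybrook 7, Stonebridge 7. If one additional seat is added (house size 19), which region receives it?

Oakdale

Priority for the next seat is population ÷ (√(s·(s+1))).
Priorities: Oakdale 1803.829, Rivermont 838.629, Pinehurst 1659.529, Claybrook 1789.849, Stonebridge 1688.289.
Highest priority: Oakdale.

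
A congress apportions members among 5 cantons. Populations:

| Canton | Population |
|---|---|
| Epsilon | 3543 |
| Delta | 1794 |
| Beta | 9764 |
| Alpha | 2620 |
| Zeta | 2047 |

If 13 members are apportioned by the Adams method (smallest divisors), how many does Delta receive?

Standard divisor 19768/13 ≈ 1520.615; standard quotas: Epsilon 2.330, Delta 1.180, Beta 6.421, Alpha 1.723, Zeta 1.346.
Rounding up gives 3, 2, 7, 2, 2 = 16 seats, so the divisor must be adjusted.
With modified divisor 1900: modified quotas Epsilon 1.865, Delta 0.944, Beta 5.139, Alpha 1.379, Zeta 1.077.
Rounding up: Epsilon 2, Delta 1, Beta 6, Alpha 2, Zeta 2 (total 13).
Delta receives 1.

1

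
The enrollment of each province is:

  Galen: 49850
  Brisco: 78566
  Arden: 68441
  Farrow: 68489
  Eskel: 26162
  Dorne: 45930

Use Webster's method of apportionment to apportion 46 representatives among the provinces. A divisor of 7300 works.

With modified divisor 7300: modified quotas Galen 6.829, Brisco 10.762, Arden 9.375, Farrow 9.382, Eskel 3.584, Dorne 6.292.
Rounding to the nearest integer: Galen 7, Brisco 11, Arden 9, Farrow 9, Eskel 4, Dorne 6 (total 46).

Galen=7, Brisco=11, Arden=9, Farrow=9, Eskel=4, Dorne=6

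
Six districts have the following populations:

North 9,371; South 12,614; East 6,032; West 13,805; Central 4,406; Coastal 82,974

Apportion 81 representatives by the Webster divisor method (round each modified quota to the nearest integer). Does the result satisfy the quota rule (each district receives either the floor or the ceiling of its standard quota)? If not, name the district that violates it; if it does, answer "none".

Standard quotas: North 5.875, South 7.908, East 3.782, West 8.655, Central 2.762, Coastal 52.018.
Webster allocation: North 6, South 8, East 4, West 9, Central 3, Coastal 51.
Coastal has quota 52.018 (lower 52, upper 53) but receives 51 — outside the quota interval.

Coastal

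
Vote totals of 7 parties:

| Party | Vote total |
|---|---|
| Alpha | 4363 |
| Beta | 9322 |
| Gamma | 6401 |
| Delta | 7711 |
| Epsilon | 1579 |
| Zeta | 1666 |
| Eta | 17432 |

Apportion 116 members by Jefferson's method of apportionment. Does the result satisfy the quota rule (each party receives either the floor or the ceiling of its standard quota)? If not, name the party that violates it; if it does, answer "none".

Standard quotas: Alpha 10.441, Beta 22.308, Gamma 15.318, Delta 18.453, Epsilon 3.779, Zeta 3.987, Eta 41.715.
Jefferson allocation: Alpha 10, Beta 22, Gamma 15, Delta 19, Epsilon 3, Zeta 4, Eta 43.
Eta has quota 41.715 (lower 41, upper 42) but receives 43 — outside the quota interval.

Eta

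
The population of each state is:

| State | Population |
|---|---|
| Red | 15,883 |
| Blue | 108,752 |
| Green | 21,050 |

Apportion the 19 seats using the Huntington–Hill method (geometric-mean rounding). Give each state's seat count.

With divisor 7783: modified quotas Red 2.041, Blue 13.973, Green 2.705.
Geometric-mean thresholds: Red √(2·3)=2.449, Blue √(13·14)=13.491, Green √(2·3)=2.449.
Each quota rounded against its threshold gives Red 2, Blue 14, Green 3 (total 19).

Red 2; Blue 14; Green 3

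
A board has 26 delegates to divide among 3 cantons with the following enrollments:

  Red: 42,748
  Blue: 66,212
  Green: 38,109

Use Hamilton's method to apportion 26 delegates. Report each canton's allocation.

Red 7; Blue 12; Green 7

Standard divisor: 147069 ÷ 26 ≈ 5656.5.
Standard quotas: Red 7.5573, Blue 11.7055, Green 6.7372.
Lower quotas: Red 7, Blue 11, Green 6 (sum 24, leaving 2 seats).
Remainders in descending order: Green 0.7372, Blue 0.7055, Red 0.5573.
The surplus seats go to Green, Blue.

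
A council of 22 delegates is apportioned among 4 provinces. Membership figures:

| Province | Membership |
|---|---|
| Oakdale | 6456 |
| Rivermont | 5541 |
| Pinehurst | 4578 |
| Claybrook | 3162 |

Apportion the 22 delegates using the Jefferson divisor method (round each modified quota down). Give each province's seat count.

Standard divisor 19737/22 ≈ 897.136; standard quotas: Oakdale 7.196, Rivermont 6.176, Pinehurst 5.103, Claybrook 3.525.
Rounding down gives 7, 6, 5, 3 = 21 seats, so the divisor must be adjusted.
With modified divisor 800: modified quotas Oakdale 8.070, Rivermont 6.926, Pinehurst 5.723, Claybrook 3.953.
Rounding down: Oakdale 8, Rivermont 6, Pinehurst 5, Claybrook 3 (total 22).

Oakdale 8, Rivermont 6, Pinehurst 5, Claybrook 3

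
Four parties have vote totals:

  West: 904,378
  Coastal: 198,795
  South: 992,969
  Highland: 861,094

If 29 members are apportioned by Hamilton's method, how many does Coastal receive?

2

Total 2957236; standard divisor 2957236/29 ≈ 101973.655.
Standard quotas: West 8.8687, Coastal 1.9495, South 9.7375, Highland 8.4443.
Lower quotas: West 8, Coastal 1, South 9, Highland 8 (sum 26, leaving 3 seats).
Remainders in descending order: Coastal 0.9495, West 0.8687, South 0.7375, Highland 0.4443.
Largest remainders: Coastal, West, South receive the extra seats.
Coastal receives 2.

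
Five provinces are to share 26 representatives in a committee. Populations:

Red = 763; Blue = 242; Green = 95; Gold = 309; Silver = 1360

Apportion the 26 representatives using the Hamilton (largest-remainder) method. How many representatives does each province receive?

The standard divisor is 2769/26 ≈ 106.5.
Standard quotas: Red 7.164, Blue 2.272, Green 0.892, Gold 2.901, Silver 12.770.
Lower quotas: Red 7, Blue 2, Green 0, Gold 2, Silver 12 (sum 23, leaving 3 seats).
Remainders in descending order: Gold 0.901, Green 0.892, Silver 0.770, Blue 0.272, Red 0.164.
The surplus seats go to Gold, Green, Silver.

Red: 7; Blue: 2; Green: 1; Gold: 3; Silver: 13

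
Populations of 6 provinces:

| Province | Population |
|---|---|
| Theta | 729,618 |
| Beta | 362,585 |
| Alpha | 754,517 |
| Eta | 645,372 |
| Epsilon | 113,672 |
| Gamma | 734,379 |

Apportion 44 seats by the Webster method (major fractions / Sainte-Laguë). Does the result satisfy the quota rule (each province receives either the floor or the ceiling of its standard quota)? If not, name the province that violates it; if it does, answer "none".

Standard quotas: Theta 9.611, Beta 4.776, Alpha 9.939, Eta 8.502, Epsilon 1.497, Gamma 9.674.
Webster allocation: Theta 10, Beta 5, Alpha 10, Eta 8, Epsilon 1, Gamma 10.
Every allocation lies between the lower and upper quota.

none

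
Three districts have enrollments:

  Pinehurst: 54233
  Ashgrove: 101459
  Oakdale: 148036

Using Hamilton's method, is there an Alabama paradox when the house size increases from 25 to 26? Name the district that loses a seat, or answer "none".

At 25 seats: Pinehurst 5, Ashgrove 8, Oakdale 12.
At 26 seats: Pinehurst 4, Ashgrove 9, Oakdale 13.
Pinehurst drops from 5 to 4.

Pinehurst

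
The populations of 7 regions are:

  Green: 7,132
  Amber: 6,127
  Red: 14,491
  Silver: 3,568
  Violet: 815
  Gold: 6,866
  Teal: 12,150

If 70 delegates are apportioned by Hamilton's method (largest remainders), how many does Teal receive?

17

The standard divisor is 51149/70 ≈ 730.7.
Standard quotas: Green 9.7605, Amber 8.3851, Red 19.8317, Silver 4.8830, Violet 1.1154, Gold 9.3965, Teal 16.6279.
Lower quotas: Green 9, Amber 8, Red 19, Silver 4, Violet 1, Gold 9, Teal 16 (sum 66, leaving 4 seats).
Remainders in descending order: Silver 0.8830, Red 0.8317, Green 0.7605, Teal 0.6279, Gold 0.3965, Amber 0.3851, Violet 0.1154.
The surplus seats go to Silver, Red, Green, Teal.
Teal receives 17.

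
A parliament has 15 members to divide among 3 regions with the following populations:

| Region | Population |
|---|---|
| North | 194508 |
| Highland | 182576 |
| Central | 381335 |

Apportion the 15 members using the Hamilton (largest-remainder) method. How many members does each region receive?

North 4; Highland 4; Central 7

Total 758419; standard divisor 758419/15 ≈ 50561.267.
Standard quotas: North 3.8470, Highland 3.6110, Central 7.5420.
Lower quotas: North 3, Highland 3, Central 7 (sum 13, leaving 2 seats).
Remainders in descending order: North 0.8470, Highland 0.6110, Central 0.5420.
Largest remainders: North, Highland receive the extra seats.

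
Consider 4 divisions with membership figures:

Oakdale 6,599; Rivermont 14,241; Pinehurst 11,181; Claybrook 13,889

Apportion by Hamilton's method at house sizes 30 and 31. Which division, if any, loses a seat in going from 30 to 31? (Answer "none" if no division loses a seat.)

At 30 seats: Oakdale 5, Rivermont 9, Pinehurst 7, Claybrook 9.
At 31 seats: Oakdale 4, Rivermont 10, Pinehurst 8, Claybrook 9.
Oakdale drops from 5 to 4.

Oakdale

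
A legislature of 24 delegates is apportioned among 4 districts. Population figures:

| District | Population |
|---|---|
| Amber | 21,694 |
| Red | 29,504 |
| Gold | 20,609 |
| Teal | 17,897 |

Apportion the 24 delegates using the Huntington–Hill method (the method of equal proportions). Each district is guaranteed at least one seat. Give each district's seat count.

With divisor 3853: modified quotas Amber 5.630, Red 7.657, Gold 5.349, Teal 4.645.
Geometric-mean thresholds: Amber √(5·6)=5.477, Red √(7·8)=7.483, Gold √(5·6)=5.477, Teal √(4·5)=4.472.
Each quota rounded against its threshold gives Amber 6, Red 8, Gold 5, Teal 5 (total 24).

Amber 6, Red 8, Gold 5, Teal 5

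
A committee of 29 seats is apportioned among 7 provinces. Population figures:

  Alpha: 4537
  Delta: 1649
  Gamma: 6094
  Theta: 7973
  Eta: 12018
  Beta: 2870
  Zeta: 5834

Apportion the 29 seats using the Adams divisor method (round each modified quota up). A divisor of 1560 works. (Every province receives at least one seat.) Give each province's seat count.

With modified divisor 1560: modified quotas Alpha 2.908, Delta 1.057, Gamma 3.906, Theta 5.111, Eta 7.704, Beta 1.840, Zeta 3.740.
Rounding up: Alpha 3, Delta 2, Gamma 4, Theta 6, Eta 8, Beta 2, Zeta 4 (total 29).

Alpha: 3; Delta: 2; Gamma: 4; Theta: 6; Eta: 8; Beta: 2; Zeta: 4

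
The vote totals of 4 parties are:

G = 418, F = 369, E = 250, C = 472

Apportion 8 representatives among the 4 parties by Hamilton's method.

G 2, F 2, E 1, C 3

The standard divisor is 1509/8 ≈ 188.625.
Standard quotas: G 2.216, F 1.956, E 1.325, C 2.502.
Lower quotas: G 2, F 1, E 1, C 2 (sum 6, leaving 2 seats).
Remainders in descending order: F 0.956, C 0.502, E 0.325, G 0.216.
The surplus seats go to F, C.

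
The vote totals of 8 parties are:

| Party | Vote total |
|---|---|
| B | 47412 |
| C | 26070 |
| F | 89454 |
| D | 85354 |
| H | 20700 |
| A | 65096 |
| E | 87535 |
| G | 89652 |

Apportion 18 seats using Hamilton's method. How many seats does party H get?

Standard divisor: 511273 ÷ 18 ≈ 28404.056.
Standard quotas: B 1.6692, C 0.9178, F 3.1493, D 3.0050, H 0.7288, A 2.2918, E 3.0818, G 3.1563.
Lower quotas: B 1, C 0, F 3, D 3, H 0, A 2, E 3, G 3 (sum 15, leaving 3 seats).
Remainders in descending order: C 0.9178, H 0.7288, B 0.6692, A 0.2918, G 0.1563, F 0.1493, E 0.0818, D 0.0050.
Largest remainders: C, H, B receive the extra seats.
H receives 1.

1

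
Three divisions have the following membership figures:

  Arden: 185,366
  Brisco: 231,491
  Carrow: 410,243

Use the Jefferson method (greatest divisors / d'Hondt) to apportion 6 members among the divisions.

Standard divisor 827100/6 ≈ 137850; standard quotas: Arden 1.345, Brisco 1.679, Carrow 2.976.
Rounding down gives 1, 1, 2 = 4 seats, so the divisor must be adjusted.
With modified divisor 109200: modified quotas Arden 1.697, Brisco 2.120, Carrow 3.757.
Rounding down: Arden 1, Brisco 2, Carrow 3 (total 6).

Arden=1, Brisco=2, Carrow=3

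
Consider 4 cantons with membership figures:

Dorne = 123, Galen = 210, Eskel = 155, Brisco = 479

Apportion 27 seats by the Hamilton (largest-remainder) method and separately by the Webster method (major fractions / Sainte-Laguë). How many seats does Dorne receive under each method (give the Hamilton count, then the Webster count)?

Hamilton: Dorne 4, Galen 6, Eskel 4, Brisco 13.
Webster: Dorne 3, Galen 6, Eskel 4, Brisco 14.
Dorne gets 4 under Hamilton and 3 under Webster.

4 and 3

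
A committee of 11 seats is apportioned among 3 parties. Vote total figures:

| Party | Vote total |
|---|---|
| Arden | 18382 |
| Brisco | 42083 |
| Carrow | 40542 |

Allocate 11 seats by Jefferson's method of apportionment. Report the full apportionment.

Standard divisor 101007/11 ≈ 9182.455; standard quotas: Arden 2.002, Brisco 4.583, Carrow 4.415.
Rounding down gives 2, 4, 4 = 10 seats, so the divisor must be adjusted.
With modified divisor 8300: modified quotas Arden 2.215, Brisco 5.070, Carrow 4.885.
Rounding down: Arden 2, Brisco 5, Carrow 4 (total 11).

Arden 2; Brisco 5; Carrow 4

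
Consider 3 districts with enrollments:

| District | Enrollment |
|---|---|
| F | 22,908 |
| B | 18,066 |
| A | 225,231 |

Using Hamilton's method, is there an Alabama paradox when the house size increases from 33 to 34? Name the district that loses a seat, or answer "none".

none

At 33 seats: F 3, B 2, A 28.
At 34 seats: F 3, B 2, A 29.
No district's allocation decreased.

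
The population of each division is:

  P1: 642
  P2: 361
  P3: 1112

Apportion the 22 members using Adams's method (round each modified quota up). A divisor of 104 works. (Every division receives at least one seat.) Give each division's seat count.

P1=7; P2=4; P3=11

With modified divisor 104: modified quotas P1 6.173, P2 3.471, P3 10.692.
Rounding up: P1 7, P2 4, P3 11 (total 22).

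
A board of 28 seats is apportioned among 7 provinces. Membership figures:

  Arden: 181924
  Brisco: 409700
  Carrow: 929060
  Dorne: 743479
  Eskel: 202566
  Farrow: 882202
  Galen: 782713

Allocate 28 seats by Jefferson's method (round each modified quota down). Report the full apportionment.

Arden 1, Brisco 3, Carrow 7, Dorne 5, Eskel 1, Farrow 6, Galen 5

Standard divisor 4131644/28 ≈ 147558.714; standard quotas: Arden 1.233, Brisco 2.777, Carrow 6.296, Dorne 5.039, Eskel 1.373, Farrow 5.979, Galen 5.304.
Rounding down gives 1, 2, 6, 5, 1, 5, 5 = 25 seats, so the divisor must be adjusted.
With modified divisor 131600: modified quotas Arden 1.382, Brisco 3.113, Carrow 7.060, Dorne 5.650, Eskel 1.539, Farrow 6.704, Galen 5.948.
Rounding down: Arden 1, Brisco 3, Carrow 7, Dorne 5, Eskel 1, Farrow 6, Galen 5 (total 28).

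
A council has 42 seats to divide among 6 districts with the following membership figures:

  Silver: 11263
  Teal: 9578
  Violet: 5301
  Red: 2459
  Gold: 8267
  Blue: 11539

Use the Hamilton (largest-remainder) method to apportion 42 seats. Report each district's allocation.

Silver: 10, Teal: 8, Violet: 5, Red: 2, Gold: 7, Blue: 10

Standard divisor: 48407 ÷ 42 ≈ 1152.548.
Standard quotas: Silver 9.7723, Teal 8.3103, Violet 4.5994, Red 2.1335, Gold 7.1728, Blue 10.0117.
Lower quotas: Silver 9, Teal 8, Violet 4, Red 2, Gold 7, Blue 10 (sum 40, leaving 2 seats).
Remainders in descending order: Silver 0.7723, Violet 0.5994, Teal 0.3103, Gold 0.1728, Red 0.1335, Blue 0.0117.
Largest remainders: Silver, Violet receive the extra seats.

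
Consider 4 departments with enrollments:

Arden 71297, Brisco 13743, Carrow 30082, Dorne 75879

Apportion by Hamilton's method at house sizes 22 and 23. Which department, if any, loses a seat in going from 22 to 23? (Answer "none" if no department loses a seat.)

none

At 22 seats: Arden 8, Brisco 2, Carrow 3, Dorne 9.
At 23 seats: Arden 8, Brisco 2, Carrow 4, Dorne 9.
No department's allocation decreased.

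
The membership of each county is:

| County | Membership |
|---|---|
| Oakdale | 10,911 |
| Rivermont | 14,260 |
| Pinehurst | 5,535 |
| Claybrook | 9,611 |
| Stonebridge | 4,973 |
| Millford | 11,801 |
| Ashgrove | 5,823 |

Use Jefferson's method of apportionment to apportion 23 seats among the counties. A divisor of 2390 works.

With modified divisor 2390: modified quotas Oakdale 4.565, Rivermont 5.967, Pinehurst 2.316, Claybrook 4.021, Stonebridge 2.081, Millford 4.938, Ashgrove 2.436.
Rounding down: Oakdale 4, Rivermont 5, Pinehurst 2, Claybrook 4, Stonebridge 2, Millford 4, Ashgrove 2 (total 23).

Oakdale 4, Rivermont 5, Pinehurst 2, Claybrook 4, Stonebridge 2, Millford 4, Ashgrove 2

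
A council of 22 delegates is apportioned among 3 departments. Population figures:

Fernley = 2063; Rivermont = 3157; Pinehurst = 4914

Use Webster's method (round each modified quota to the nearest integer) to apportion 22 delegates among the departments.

Fernley=4, Rivermont=7, Pinehurst=11

Standard divisor 10134/22 ≈ 460.636; standard quotas: Fernley 4.479, Rivermont 6.854, Pinehurst 10.668.
Rounding to the nearest integer gives Fernley 4, Rivermont 7, Pinehurst 11 — total 22, matching the house size, so no adjustment is needed.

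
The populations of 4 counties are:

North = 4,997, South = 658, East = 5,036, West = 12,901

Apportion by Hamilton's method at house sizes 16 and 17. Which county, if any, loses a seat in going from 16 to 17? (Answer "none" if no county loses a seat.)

At 16 seats: North 3, South 1, East 3, West 9.
At 17 seats: North 4, South 0, East 4, West 9.
South drops from 1 to 0.

South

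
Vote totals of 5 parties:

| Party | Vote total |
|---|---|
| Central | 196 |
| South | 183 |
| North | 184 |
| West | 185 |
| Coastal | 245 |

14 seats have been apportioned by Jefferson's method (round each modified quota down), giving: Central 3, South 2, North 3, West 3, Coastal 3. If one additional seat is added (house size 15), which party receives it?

Priority for the next seat is population ÷ (current seats + 1).
Priorities: Central 49.000, South 61.000, North 46.000, West 46.250, Coastal 61.250.
Highest priority: Coastal.

Coastal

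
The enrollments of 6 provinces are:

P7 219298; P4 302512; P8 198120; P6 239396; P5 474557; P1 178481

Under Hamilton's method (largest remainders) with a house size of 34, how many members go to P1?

Standard divisor: 1612364 ÷ 34 ≈ 47422.471.
Standard quotas: P7 4.6243, P4 6.3791, P8 4.1778, P6 5.0482, P5 10.0070, P1 3.7636.
Lower quotas: P7 4, P4 6, P8 4, P6 5, P5 10, P1 3 (sum 32, leaving 2 seats).
Remainders in descending order: P1 0.7636, P7 0.6243, P4 0.3791, P8 0.1778, P6 0.0482, P5 0.0070.
The surplus seats go to P1, P7.
P1 receives 4.

4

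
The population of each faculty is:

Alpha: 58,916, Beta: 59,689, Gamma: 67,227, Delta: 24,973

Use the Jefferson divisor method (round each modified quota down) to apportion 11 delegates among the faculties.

Alpha 3, Beta 3, Gamma 4, Delta 1

Standard divisor 210805/11 ≈ 19164.091; standard quotas: Alpha 3.074, Beta 3.115, Gamma 3.508, Delta 1.303.
Rounding down gives 3, 3, 3, 1 = 10 seats, so the divisor must be adjusted.
With modified divisor 15900: modified quotas Alpha 3.705, Beta 3.754, Gamma 4.228, Delta 1.571.
Rounding down: Alpha 3, Beta 3, Gamma 4, Delta 1 (total 11).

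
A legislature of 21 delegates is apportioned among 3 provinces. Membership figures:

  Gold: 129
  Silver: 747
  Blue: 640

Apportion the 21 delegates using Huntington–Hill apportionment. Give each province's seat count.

Gold=2, Silver=10, Blue=9

With divisor 73: modified quotas Gold 1.767, Silver 10.233, Blue 8.767.
Geometric-mean thresholds: Gold √(1·2)=1.414, Silver √(10·11)=10.488, Blue √(8·9)=8.485.
Each quota rounded against its threshold gives Gold 2, Silver 10, Blue 9 (total 21).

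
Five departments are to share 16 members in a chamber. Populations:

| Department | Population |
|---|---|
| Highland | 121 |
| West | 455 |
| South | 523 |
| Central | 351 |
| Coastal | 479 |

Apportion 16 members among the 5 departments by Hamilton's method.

Total 1929; standard divisor 1929/16 ≈ 120.562.
Standard quotas: Highland 1.004, West 3.774, South 4.338, Central 2.911, Coastal 3.973.
Lower quotas: Highland 1, West 3, South 4, Central 2, Coastal 3 (sum 13, leaving 3 seats).
Remainders in descending order: Coastal 0.973, Central 0.911, West 0.774, South 0.338, Highland 0.004.
The surplus seats go to Coastal, Central, West.

Highland 1, West 4, South 4, Central 3, Coastal 4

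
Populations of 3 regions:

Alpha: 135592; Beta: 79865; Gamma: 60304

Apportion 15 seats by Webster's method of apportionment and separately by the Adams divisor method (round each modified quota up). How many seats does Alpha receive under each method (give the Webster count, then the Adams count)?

Webster: Alpha 8, Beta 4, Gamma 3.
Adams: Alpha 7, Beta 4, Gamma 4.
Alpha gets 8 under Webster and 7 under Adams.

8 and 7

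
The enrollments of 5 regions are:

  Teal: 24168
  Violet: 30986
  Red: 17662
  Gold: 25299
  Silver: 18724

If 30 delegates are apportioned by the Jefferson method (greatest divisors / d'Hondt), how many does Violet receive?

8

Standard divisor 116839/30 ≈ 3894.633; standard quotas: Teal 6.205, Violet 7.956, Red 4.535, Gold 6.496, Silver 4.808.
Rounding down gives 6, 7, 4, 6, 4 = 27 seats, so the divisor must be adjusted.
With modified divisor 3600: modified quotas Teal 6.713, Violet 8.607, Red 4.906, Gold 7.027, Silver 5.201.
Rounding down: Teal 6, Violet 8, Red 4, Gold 7, Silver 5 (total 30).
Violet receives 8.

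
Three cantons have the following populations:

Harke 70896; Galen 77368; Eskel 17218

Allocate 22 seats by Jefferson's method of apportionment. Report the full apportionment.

Standard divisor 165482/22 ≈ 7521.909; standard quotas: Harke 9.425, Galen 10.286, Eskel 2.289.
Rounding down gives 9, 10, 2 = 21 seats, so the divisor must be adjusted.
With modified divisor 7060: modified quotas Harke 10.042, Galen 10.959, Eskel 2.439.
Rounding down: Harke 10, Galen 10, Eskel 2 (total 22).

Harke 10, Galen 10, Eskel 2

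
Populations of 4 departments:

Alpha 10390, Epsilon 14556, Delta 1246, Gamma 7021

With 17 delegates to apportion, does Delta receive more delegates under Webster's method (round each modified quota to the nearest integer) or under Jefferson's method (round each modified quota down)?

Webster: Alpha 5, Epsilon 7, Delta 1, Gamma 4.
Jefferson: Alpha 5, Epsilon 8, Delta 0, Gamma 4.
Delta gets 1 under Webster and 0 under Jefferson.

Webster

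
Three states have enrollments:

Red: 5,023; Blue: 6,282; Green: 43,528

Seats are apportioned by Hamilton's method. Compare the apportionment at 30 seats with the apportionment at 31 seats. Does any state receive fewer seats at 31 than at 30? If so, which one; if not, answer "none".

At 30 seats: Red 3, Blue 3, Green 24.
At 31 seats: Red 3, Blue 3, Green 25.
No state's allocation decreased.

none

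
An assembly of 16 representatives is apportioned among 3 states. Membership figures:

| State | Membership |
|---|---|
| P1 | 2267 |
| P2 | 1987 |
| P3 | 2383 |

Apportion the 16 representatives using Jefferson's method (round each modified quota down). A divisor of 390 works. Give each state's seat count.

With modified divisor 390: modified quotas P1 5.813, P2 5.095, P3 6.110.
Rounding down: P1 5, P2 5, P3 6 (total 16).

P1 5; P2 5; P3 6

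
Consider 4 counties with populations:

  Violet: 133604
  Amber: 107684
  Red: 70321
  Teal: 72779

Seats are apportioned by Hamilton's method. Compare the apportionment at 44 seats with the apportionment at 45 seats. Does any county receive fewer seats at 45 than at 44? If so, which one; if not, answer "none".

Teal

At 44 seats: Violet 15, Amber 12, Red 8, Teal 9.
At 45 seats: Violet 16, Amber 13, Red 8, Teal 8.
Teal drops from 9 to 8.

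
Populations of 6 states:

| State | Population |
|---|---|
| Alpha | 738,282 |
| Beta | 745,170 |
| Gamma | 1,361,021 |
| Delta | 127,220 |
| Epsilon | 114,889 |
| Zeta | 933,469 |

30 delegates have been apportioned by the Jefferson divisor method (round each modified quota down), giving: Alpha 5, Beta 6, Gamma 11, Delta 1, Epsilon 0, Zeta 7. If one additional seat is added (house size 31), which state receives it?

Alpha

Priority for the next seat is population ÷ (current seats + 1).
Priorities: Alpha 123047.000, Beta 106452.857, Gamma 113418.417, Delta 63610.000, Epsilon 114889.000, Zeta 116683.625.
Highest priority: Alpha.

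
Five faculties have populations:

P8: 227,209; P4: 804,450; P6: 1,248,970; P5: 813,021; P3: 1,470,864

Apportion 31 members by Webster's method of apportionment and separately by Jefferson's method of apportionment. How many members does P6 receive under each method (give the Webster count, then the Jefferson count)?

8 and 9

Webster: P8 2, P4 5, P6 8, P5 6, P3 10.
Jefferson: P8 1, P4 5, P6 9, P5 6, P3 10.
P6 gets 8 under Webster and 9 under Jefferson.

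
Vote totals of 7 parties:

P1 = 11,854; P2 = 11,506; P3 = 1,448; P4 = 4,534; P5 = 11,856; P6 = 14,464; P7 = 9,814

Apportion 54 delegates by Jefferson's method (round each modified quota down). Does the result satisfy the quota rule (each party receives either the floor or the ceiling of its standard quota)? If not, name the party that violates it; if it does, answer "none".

none

Standard quotas: P1 9.776, P2 9.489, P3 1.194, P4 3.739, P5 9.778, P6 11.929, P7 8.094.
Jefferson allocation: P1 10, P2 10, P3 1, P4 3, P5 10, P6 12, P7 8.
Every allocation lies between the lower and upper quota.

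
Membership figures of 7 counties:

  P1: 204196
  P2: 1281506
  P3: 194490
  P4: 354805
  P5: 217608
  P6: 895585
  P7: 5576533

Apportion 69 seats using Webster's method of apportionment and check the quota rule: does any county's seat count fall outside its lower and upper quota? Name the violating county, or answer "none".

Standard quotas: P1 1.615, P2 10.135, P3 1.538, P4 2.806, P5 1.721, P6 7.083, P7 44.102.
Webster allocation: P1 2, P2 10, P3 2, P4 3, P5 2, P6 7, P7 43.
P7 has quota 44.102 (lower 44, upper 45) but receives 43 — outside the quota interval.

P7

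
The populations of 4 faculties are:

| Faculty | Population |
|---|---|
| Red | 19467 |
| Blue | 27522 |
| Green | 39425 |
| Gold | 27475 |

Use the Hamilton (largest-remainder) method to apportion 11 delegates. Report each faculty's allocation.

Total 113889; standard divisor 113889/11 ≈ 10353.545.
Standard quotas: Red 1.8802, Blue 2.6582, Green 3.8079, Gold 2.6537.
Lower quotas: Red 1, Blue 2, Green 3, Gold 2 (sum 8, leaving 3 seats).
Remainders in descending order: Red 0.8802, Green 0.8079, Blue 0.6582, Gold 0.6537.
Largest remainders: Red, Green, Blue receive the extra seats.

Red 2; Blue 3; Green 4; Gold 2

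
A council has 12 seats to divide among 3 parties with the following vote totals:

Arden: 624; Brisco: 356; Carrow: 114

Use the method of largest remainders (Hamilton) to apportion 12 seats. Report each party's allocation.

Total 1094; standard divisor 1094/12 ≈ 91.167.
Standard quotas: Arden 6.845, Brisco 3.905, Carrow 1.250.
Lower quotas: Arden 6, Brisco 3, Carrow 1 (sum 10, leaving 2 seats).
Remainders in descending order: Brisco 0.905, Arden 0.845, Carrow 0.250.
Largest remainders: Brisco, Arden receive the extra seats.

Arden: 7, Brisco: 4, Carrow: 1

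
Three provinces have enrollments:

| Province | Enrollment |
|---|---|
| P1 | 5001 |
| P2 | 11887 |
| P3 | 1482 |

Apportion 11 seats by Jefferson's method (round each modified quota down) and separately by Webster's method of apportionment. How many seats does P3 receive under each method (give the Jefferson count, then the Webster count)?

0 and 1

Jefferson: P1 3, P2 8, P3 0.
Webster: P1 3, P2 7, P3 1.
P3 gets 0 under Jefferson and 1 under Webster.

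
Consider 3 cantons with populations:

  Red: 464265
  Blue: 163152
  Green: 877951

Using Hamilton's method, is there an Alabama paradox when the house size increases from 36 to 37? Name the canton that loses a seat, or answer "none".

none

At 36 seats: Red 11, Blue 4, Green 21.
At 37 seats: Red 11, Blue 4, Green 22.
No canton's allocation decreased.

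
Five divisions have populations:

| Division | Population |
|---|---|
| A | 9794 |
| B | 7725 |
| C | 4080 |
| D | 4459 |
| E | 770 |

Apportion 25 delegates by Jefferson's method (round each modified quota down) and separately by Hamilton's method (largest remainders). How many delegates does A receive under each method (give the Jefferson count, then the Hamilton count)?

10 and 9

Jefferson: A 10, B 7, C 4, D 4, E 0.
Hamilton: A 9, B 7, C 4, D 4, E 1.
A gets 10 under Jefferson and 9 under Hamilton.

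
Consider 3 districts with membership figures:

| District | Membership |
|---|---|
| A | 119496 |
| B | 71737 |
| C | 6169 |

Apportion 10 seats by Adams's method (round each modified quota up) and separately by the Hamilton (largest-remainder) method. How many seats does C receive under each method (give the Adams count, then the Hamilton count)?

1 and 0

Adams: A 5, B 4, C 1.
Hamilton: A 6, B 4, C 0.
C gets 1 under Adams and 0 under Hamilton.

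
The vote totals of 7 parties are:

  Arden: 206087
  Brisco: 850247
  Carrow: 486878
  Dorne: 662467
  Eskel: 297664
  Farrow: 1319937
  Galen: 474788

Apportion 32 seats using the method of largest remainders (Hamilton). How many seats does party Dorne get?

5

Total 4298068; standard divisor 4298068/32 ≈ 134314.625.
Standard quotas: Arden 1.5344, Brisco 6.3303, Carrow 3.6249, Dorne 4.9322, Eskel 2.2162, Farrow 9.8272, Galen 3.5349.
Lower quotas: Arden 1, Brisco 6, Carrow 3, Dorne 4, Eskel 2, Farrow 9, Galen 3 (sum 28, leaving 4 seats).
Remainders in descending order: Dorne 0.9322, Farrow 0.8272, Carrow 0.6249, Galen 0.5349, Arden 0.5344, Brisco 0.3303, Eskel 0.2162.
The surplus seats go to Dorne, Farrow, Carrow, Galen.
Dorne receives 5.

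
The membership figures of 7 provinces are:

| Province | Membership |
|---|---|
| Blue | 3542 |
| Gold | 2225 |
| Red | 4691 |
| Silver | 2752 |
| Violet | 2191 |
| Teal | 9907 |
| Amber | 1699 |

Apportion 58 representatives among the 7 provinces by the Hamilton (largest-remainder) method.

The standard divisor is 27007/58 ≈ 465.638.
Standard quotas: Blue 7.6068, Gold 4.7784, Red 10.0744, Silver 5.9102, Violet 4.7054, Teal 21.2762, Amber 3.6488.
Lower quotas: Blue 7, Gold 4, Red 10, Silver 5, Violet 4, Teal 21, Amber 3 (sum 54, leaving 4 seats).
Remainders in descending order: Silver 0.9102, Gold 0.7784, Violet 0.7054, Amber 0.6488, Blue 0.6068, Teal 0.2762, Red 0.0744.
Largest remainders: Silver, Gold, Violet, Amber receive the extra seats.

Blue=7, Gold=5, Red=10, Silver=6, Violet=5, Teal=21, Amber=4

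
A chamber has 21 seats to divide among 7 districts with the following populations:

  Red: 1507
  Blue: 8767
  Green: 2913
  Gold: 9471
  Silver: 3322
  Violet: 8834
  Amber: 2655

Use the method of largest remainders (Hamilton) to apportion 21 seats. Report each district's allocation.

The standard divisor is 37469/21 ≈ 1784.238.
Standard quotas: Red 0.8446, Blue 4.9136, Green 1.6326, Gold 5.3081, Silver 1.8619, Violet 4.9511, Amber 1.4880.
Lower quotas: Red 0, Blue 4, Green 1, Gold 5, Silver 1, Violet 4, Amber 1 (sum 16, leaving 5 seats).
Remainders in descending order: Violet 0.9511, Blue 0.9136, Silver 0.8619, Red 0.8446, Green 0.6326, Amber 0.4880, Gold 0.3081.
The surplus seats go to Violet, Blue, Silver, Red, Green.

Red: 1; Blue: 5; Green: 2; Gold: 5; Silver: 2; Violet: 5; Amber: 1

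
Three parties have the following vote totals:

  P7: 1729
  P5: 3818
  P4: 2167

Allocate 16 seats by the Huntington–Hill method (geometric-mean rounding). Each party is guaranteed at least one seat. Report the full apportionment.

P7 4, P5 8, P4 4

With divisor 492: modified quotas P7 3.514, P5 7.760, P4 4.404.
Geometric-mean thresholds: P7 √(3·4)=3.464, P5 √(7·8)=7.483, P4 √(4·5)=4.472.
Each quota rounded against its threshold gives P7 4, P5 8, P4 4 (total 16).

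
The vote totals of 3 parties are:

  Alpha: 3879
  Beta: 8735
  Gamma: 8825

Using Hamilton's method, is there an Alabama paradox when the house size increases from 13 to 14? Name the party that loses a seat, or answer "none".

Alpha

At 13 seats: Alpha 3, Beta 5, Gamma 5.
At 14 seats: Alpha 2, Beta 6, Gamma 6.
Alpha drops from 3 to 2.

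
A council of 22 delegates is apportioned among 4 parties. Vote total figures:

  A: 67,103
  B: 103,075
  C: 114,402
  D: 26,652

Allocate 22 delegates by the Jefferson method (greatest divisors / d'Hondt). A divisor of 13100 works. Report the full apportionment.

With modified divisor 13100: modified quotas A 5.122, B 7.868, C 8.733, D 2.035.
Rounding down: A 5, B 7, C 8, D 2 (total 22).

A=5, B=7, C=8, D=2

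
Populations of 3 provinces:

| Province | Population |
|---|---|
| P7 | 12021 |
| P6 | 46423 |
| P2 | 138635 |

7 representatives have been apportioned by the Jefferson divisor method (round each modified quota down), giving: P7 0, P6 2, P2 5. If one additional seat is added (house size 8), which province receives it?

P2

Priority for the next seat is population ÷ (current seats + 1).
Priorities: P7 12021.000, P6 15474.333, P2 23105.833.
Highest priority: P2.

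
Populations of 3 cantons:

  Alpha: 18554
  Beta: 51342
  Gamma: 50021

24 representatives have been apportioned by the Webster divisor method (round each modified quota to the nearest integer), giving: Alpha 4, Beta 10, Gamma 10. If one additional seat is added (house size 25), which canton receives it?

Priority for the next seat is population ÷ (current seats + 0.5).
Priorities: Alpha 4123.111, Beta 4889.714, Gamma 4763.905.
Highest priority: Beta.

Beta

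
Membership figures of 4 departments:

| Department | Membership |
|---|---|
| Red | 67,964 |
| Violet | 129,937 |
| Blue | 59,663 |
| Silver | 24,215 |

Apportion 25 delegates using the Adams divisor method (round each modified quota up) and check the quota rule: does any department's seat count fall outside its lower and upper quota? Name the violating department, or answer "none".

Standard quotas: Red 6.030, Violet 11.528, Blue 5.293, Silver 2.148.
Adams allocation: Red 6, Violet 11, Blue 5, Silver 3.
Every allocation lies between the lower and upper quota.

none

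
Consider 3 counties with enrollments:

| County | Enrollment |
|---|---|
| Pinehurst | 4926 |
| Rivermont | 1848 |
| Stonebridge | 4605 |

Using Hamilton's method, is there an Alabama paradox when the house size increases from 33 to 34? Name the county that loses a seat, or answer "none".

At 33 seats: Pinehurst 14, Rivermont 6, Stonebridge 13.
At 34 seats: Pinehurst 15, Rivermont 5, Stonebridge 14.
Rivermont drops from 6 to 5.

Rivermont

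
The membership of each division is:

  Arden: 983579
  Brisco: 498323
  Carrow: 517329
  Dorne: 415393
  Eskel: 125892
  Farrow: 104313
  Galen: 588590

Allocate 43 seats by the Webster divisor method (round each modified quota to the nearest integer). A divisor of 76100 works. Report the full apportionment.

With modified divisor 76100: modified quotas Arden 12.925, Brisco 6.548, Carrow 6.798, Dorne 5.459, Eskel 1.654, Farrow 1.371, Galen 7.734.
Rounding to the nearest integer: Arden 13, Brisco 7, Carrow 7, Dorne 5, Eskel 2, Farrow 1, Galen 8 (total 43).

Arden 13, Brisco 7, Carrow 7, Dorne 5, Eskel 2, Farrow 1, Galen 8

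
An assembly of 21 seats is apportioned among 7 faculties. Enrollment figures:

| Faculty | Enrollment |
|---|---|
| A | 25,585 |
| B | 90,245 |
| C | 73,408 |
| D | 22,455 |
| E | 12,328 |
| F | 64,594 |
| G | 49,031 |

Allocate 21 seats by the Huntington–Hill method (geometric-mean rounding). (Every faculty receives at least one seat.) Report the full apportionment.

A 2; B 6; C 4; D 1; E 1; F 4; G 3

With divisor 16445: modified quotas A 1.556, B 5.488, C 4.464, D 1.365, E 0.750, F 3.928, G 2.982.
Geometric-mean thresholds: A √(1·2)=1.414, B √(5·6)=5.477, C √(4·5)=4.472, D √(1·2)=1.414, E (min 1), F √(3·4)=3.464, G √(2·3)=2.449.
Each quota rounded against its threshold gives A 2, B 6, C 4, D 1, E 1, F 4, G 3 (total 21).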